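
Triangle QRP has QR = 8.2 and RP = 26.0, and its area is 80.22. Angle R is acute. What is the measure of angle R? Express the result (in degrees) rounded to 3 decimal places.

48.810

From area = ½·QR·RP·sin R, we get sin R = 2·area/(QR·RP) ≈ 0.75253.
Taking the acute solution, ∠R ≈ 48.81°.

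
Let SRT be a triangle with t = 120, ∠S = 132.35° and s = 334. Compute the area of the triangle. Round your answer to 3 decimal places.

10694.189

Law of sines: sin T = t·sin S/s ≈ 0.26552.
Since s ≥ t, only the acute value applies: ∠T ≈ 15.40°.
Then ∠R = 180° − ∠S − ∠T ≈ 32.25°.
Law of sines gives r = s·sin R/sin S ≈ 241.17.
Area = ½·s·t·sin R ≈ 10694.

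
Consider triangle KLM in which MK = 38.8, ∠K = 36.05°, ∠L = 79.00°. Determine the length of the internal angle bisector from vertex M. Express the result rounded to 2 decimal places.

The third angle is ∠M = 180° − ∠K − ∠L = 64.95°.
Law of sines: LM = MK·sin K/sin L ≈ 23.261.
Law of sines: KL = MK·sin M/sin L ≈ 35.808.
The bisector from M has length 2·LM·MK·cos(∠M/2)/(LM+MK) ≈ 24.537.

t_M ≈ 24.54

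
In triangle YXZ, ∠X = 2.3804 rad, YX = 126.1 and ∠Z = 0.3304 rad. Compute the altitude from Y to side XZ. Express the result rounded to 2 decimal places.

86.98

The third angle is ∠Y = π − ∠X − ∠Z = 0.4308 rad.
Law of sines: XZ = YX·sin Y/sin Z ≈ 162.31.
Law of sines: ZY = YX·sin X/sin Z ≈ 268.11.
Area = ½·YX·XZ·sin X ≈ 7059.2.
The altitude from Y has length 2·area/XZ ≈ 86.982.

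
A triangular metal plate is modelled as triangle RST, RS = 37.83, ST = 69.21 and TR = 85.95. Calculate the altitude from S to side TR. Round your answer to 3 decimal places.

29.697

Semiperimeter s = (69.21 + 85.95 + 37.83)/2 = 96.495.
Heron's formula: area = √(96.495·27.285·10.545·58.665) ≈ 1276.2.
The altitude from S has length 2·area/TR ≈ 29.697.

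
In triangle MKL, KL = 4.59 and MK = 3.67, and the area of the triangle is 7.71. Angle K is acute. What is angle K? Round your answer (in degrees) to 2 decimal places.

∠K ≈ 66.26°

From area = ½·MK·KL·sin K, we get sin K = 2·area/(MK·KL) ≈ 0.91539.
Taking the acute solution, ∠K ≈ 66.26°.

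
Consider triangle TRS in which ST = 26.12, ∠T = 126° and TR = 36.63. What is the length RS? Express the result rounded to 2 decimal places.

56.11

By the law of cosines, RS² = ST² + TR² − 2·ST·TR·cos T = 3148.8, so RS ≈ 56.114.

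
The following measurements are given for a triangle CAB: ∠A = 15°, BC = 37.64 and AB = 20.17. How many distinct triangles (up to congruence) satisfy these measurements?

1

AB·sin A = 20.17·sin(15°) ≈ 5.22.
Since BC ≥ AB, exactly one triangle exists.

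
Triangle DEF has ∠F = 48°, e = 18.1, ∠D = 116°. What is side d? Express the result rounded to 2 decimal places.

The third angle is ∠E = 180° − ∠F − ∠D = 16.00°.
Law of sines: d = e·sin D/sin E ≈ 59.02.

59.02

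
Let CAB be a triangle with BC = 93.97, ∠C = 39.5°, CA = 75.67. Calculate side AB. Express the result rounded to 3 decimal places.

By the law of cosines, AB² = BC² + CA² − 2·BC·CA·cos C = 3582.7, so AB ≈ 59.856.

59.856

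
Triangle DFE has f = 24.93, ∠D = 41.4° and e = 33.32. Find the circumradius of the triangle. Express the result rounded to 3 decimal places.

By the law of cosines, d² = f² + e² − 2·f·e·cos D = 485.54, so d ≈ 22.035.
Area = ½·f·e·sin D ≈ 274.67.
Circumradius = d/(2 sin D) ≈ 16.66.

R ≈ 16.660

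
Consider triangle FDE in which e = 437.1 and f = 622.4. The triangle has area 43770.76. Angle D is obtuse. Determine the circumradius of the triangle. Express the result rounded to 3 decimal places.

From area = ½·e·f·sin D, we get sin D = 2·area/(e·f) ≈ 0.32178.
Taking the obtuse solution, ∠D ≈ 161.23°.
Law of cosines then gives d ≈ 1045.8.
Circumradius = d/(2 sin D) ≈ 1624.9.

1624.934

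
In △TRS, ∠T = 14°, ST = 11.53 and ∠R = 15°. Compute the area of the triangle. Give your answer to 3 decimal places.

30.122

The third angle is ∠S = 180° − ∠T − ∠R = 151.00°.
Law of sines: RS = ST·sin T/sin R ≈ 10.777.
Law of sines: TR = ST·sin S/sin R ≈ 21.598.
Area = ½·ST·RS·sin S ≈ 30.122.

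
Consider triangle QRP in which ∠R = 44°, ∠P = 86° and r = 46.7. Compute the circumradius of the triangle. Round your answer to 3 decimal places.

33.614

The third angle is ∠Q = 180° − ∠R − ∠P = 50.00°.
Law of sines: q = r·sin Q/sin R ≈ 51.499.
Law of sines: p = r·sin P/sin R ≈ 67.064.
Circumradius = r/(2 sin R) ≈ 33.614.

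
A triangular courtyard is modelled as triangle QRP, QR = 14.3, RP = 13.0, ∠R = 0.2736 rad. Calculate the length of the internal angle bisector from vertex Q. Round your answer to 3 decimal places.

5.265

By the law of cosines, PQ² = QR² + RP² − 2·QR·RP·cos R = 15.519, so PQ ≈ 3.9395.
Law of cosines again: cos Q = (PQ² + QR² − RP²)/(2·PQ·QR) ≈ 0.45274, so ∠Q ≈ 1.1010 rad.
The bisector from Q has length 2·PQ·QR·cos(∠Q/2)/(PQ+QR) ≈ 5.2646.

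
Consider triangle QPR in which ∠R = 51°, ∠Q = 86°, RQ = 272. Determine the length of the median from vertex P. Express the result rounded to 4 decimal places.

m_P ≈ 329.6704

The third angle is ∠P = 180° − ∠R − ∠Q = 43.00°.
Law of sines: PR = RQ·sin Q/sin P ≈ 397.86.
Law of sines: QP = RQ·sin R/sin P ≈ 309.95.
Median from P: ½√(2·QP² + 2·PR² − RQ²) ≈ 329.67.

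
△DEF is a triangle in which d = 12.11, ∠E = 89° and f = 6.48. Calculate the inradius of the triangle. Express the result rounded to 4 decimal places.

By the law of cosines, e² = f² + d² − 2·f·d·cos E = 185.9, so e ≈ 13.635.
Area = ½·f·d·sin E ≈ 39.23.
Semiperimeter s = (12.11+13.635+6.48)/2 = 16.112.
Inradius = area/s = 39.23/16.112 ≈ 2.4348.

r ≈ 2.4348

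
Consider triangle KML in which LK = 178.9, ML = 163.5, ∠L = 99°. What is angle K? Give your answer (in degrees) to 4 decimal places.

∠K ≈ 38.3001°

By the law of cosines, KM² = ML² + LK² − 2·ML·LK·cos L = 67889, so KM ≈ 260.56.
Law of cosines again: cos K = (LK² + KM² − ML²)/(2·LK·KM) ≈ 0.78477, so ∠K ≈ 38.30°.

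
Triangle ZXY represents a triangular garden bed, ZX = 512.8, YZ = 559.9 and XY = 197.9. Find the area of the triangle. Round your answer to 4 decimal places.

50662.0238

Semiperimeter s = (197.9 + 559.9 + 512.8)/2 = 635.3.
Heron's formula: area = √(635.3·437.4·75.4·122.5) ≈ 50662.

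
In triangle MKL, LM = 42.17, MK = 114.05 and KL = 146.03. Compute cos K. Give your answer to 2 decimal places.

By the law of cosines, cos K = (MK² + KL² − LM²) / (2·MK·KL) ≈ 0.97732, so ∠K ≈ 12.23°.

cos K ≈ 0.98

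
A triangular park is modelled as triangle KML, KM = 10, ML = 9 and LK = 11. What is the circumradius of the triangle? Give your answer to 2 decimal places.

By the law of cosines, cos K = (LK² + KM² − ML²) / (2·LK·KM) ≈ 0.63636, so ∠K ≈ 50.48°.
Circumradius = ML/(2 sin K) ≈ 5.8336.

R ≈ 5.83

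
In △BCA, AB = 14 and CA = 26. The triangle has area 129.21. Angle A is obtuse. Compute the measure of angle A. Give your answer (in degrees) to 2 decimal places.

134.77

From area = ½·CA·AB·sin A, we get sin A = 2·area/(CA·AB) ≈ 0.70995.
Taking the obtuse solution, ∠A ≈ 134.77°.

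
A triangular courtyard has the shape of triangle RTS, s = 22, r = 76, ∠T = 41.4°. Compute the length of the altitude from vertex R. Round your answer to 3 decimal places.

14.549

By the law of cosines, t² = s² + r² − 2·s·r·cos T = 3751.6, so t ≈ 61.251.
Area = ½·s·r·sin T ≈ 552.86.
The altitude from R has length 2·area/r ≈ 14.549.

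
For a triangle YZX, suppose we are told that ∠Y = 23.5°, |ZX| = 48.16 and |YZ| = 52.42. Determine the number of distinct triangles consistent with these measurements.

|YZ|·sin Y = 52.42·sin(23.5°) ≈ 20.9.
Since |YZ| sin Y < |ZX| < |YZ| (20.9 < 48.16 < 52.42), two triangles exist.

2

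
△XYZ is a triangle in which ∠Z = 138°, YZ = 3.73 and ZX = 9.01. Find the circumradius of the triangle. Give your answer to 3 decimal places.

R ≈ 8.999

By the law of cosines, XY² = YZ² + ZX² − 2·YZ·ZX·cos Z = 145.04, so XY ≈ 12.043.
Area = ½·YZ·ZX·sin Z ≈ 11.244.
Circumradius = XY/(2 sin Z) ≈ 8.9993.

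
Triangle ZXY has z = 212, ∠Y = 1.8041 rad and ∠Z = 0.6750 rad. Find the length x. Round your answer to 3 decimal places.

208.671

The third angle is ∠X = π − ∠Y − ∠Z = 0.6625 rad.
Law of sines: x = z·sin X/sin Z ≈ 208.67.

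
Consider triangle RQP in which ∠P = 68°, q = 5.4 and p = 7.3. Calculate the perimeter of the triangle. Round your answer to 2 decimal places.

perimeter ≈ 20.04

Law of sines: sin Q = q·sin P/p ≈ 0.68586.
Since p ≥ q, only the acute value applies: ∠Q ≈ 43.30°.
Then ∠R = 180° − ∠P − ∠Q ≈ 68.70°.
Law of sines gives r = p·sin R/sin P ≈ 7.3353.
Semiperimeter s = (7.3353+5.4+7.3)/2 = 10.018.
Perimeter = 7.3353 + 5.4 + 7.3 = 20.035.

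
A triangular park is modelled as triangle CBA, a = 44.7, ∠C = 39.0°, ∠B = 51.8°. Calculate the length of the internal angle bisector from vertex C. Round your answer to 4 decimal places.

t_C ≈ 37.0855

The third angle is ∠A = 180° − ∠C − ∠B = 89.20°.
Law of sines: c = a·sin C/sin A ≈ 28.133.
Law of sines: b = a·sin B/sin A ≈ 35.131.
The bisector from C has length 2·b·a·cos(∠C/2)/(b+a) ≈ 37.086.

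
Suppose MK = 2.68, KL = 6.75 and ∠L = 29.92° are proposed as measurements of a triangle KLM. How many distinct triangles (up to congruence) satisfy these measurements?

KL·sin L = 6.75·sin(29.92°) ≈ 3.367.
Since MK = 2.68 < 3.367 = KL sin L, no triangle exists.

0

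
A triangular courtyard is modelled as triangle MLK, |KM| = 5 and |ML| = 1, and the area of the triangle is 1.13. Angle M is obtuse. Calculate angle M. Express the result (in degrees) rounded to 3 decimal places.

From area = ½·|KM|·|ML|·sin M, we get sin M = 2·area/(|KM|·|ML|) ≈ 0.45200.
Taking the obtuse solution, ∠M ≈ 153.13°.

∠M ≈ 153.128°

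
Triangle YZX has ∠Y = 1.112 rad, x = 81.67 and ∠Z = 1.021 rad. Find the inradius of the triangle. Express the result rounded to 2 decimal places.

r ≈ 24.06

The third angle is ∠X = π − ∠Y − ∠Z = 1.009 rad.
Law of sines: y = x·sin Y/sin X ≈ 86.545.
Law of sines: z = x·sin Z/sin X ≈ 82.302.
Area = ½·x·y·sin Z ≈ 3013.3.
Semiperimeter s = (86.545+82.302+81.67)/2 = 125.26.
Inradius = area/s = 3013.3/125.26 ≈ 24.056.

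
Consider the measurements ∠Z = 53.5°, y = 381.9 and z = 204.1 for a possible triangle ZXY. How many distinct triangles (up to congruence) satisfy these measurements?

0

y·sin Z = 381.9·sin(53.5°) ≈ 307.
Since z = 204.1 < 307 = y sin Z, no triangle exists.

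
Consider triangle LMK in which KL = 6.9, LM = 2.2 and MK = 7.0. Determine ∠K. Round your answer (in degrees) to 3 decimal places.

By the law of cosines, cos K = (MK² + KL² − LM²) / (2·MK·KL) ≈ 0.95000, so ∠K ≈ 18.19°.

∠K ≈ 18.195°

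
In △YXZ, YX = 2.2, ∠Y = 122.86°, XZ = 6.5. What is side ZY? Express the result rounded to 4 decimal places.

5.0381

Law of sines: sin Z = YX·sin Y/XZ ≈ 0.28431.
Since XZ ≥ YX, only the acute value applies: ∠Z ≈ 16.52°.
Then ∠X = 180° − ∠Y − ∠Z ≈ 40.62°.
Law of sines gives ZY = XZ·sin X/sin Y ≈ 5.0381.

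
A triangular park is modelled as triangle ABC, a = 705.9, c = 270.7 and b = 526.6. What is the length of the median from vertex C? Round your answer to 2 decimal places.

Median from C: ½√(2·a² + 2·b² − c²) ≈ 607.85.

m_C ≈ 607.85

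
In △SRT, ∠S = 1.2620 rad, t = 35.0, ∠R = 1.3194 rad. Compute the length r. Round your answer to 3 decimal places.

63.799

The third angle is ∠T = π − ∠S − ∠R = 0.5602 rad.
Law of sines: r = t·sin R/sin T ≈ 63.799.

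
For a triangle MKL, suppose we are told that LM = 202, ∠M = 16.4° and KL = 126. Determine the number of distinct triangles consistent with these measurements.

LM·sin M = 202·sin(16.4°) ≈ 57.03.
Since LM sin M < KL < LM (57.03 < 126 < 202), two triangles exist.

2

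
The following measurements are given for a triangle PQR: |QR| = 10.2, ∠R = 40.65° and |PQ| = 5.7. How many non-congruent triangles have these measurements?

0

|QR|·sin R = 10.2·sin(40.65°) ≈ 6.645.
Since |PQ| = 5.7 < 6.645 = |QR| sin R, no triangle exists.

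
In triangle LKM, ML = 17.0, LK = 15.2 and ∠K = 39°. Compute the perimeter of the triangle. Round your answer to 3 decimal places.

Law of sines: sin M = LK·sin K/ML ≈ 0.56269.
Since ML ≥ LK, only the acute value applies: ∠M ≈ 34.24°.
Then ∠L = 180° − ∠K − ∠M ≈ 106.76°.
Law of sines gives KM = ML·sin L/sin K ≈ 25.866.
Semiperimeter s = (25.866+17+15.2)/2 = 29.033.
Perimeter = 25.866 + 17 + 15.2 = 58.066.

58.066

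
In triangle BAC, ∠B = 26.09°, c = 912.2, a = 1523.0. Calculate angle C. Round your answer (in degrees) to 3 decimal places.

29.685

By the law of cosines, b² = a² + c² − 2·a·c·cos B = 6.562e+05, so b ≈ 810.06.
Law of cosines again: cos C = (b² + a² − c²)/(2·b·a) ≈ 0.86876, so ∠C ≈ 29.69°.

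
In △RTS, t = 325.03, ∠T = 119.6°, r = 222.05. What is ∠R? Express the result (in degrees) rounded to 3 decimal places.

36.442

Law of sines: sin R = r·sin T/t ≈ 0.59401.
Since t ≥ r, only the acute value applies: ∠R ≈ 36.44°.
Then ∠S = 180° − ∠T − ∠R ≈ 23.96°.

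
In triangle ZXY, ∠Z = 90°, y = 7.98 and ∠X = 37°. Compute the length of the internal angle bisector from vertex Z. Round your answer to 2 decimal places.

The third angle is ∠Y = 180° − ∠Z − ∠X = 53.00°.
Law of sines: z = y·sin Z/sin Y ≈ 9.992.
Law of sines: x = y·sin X/sin Y ≈ 6.0134.
The bisector from Z has length 2·x·y·cos(∠Z/2)/(x+y) ≈ 4.8497.

t_Z ≈ 4.85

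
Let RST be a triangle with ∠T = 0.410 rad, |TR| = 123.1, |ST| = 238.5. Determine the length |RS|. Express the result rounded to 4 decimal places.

134.8470

By the law of cosines, |RS|² = |ST|² + |TR|² − 2·|ST|·|TR|·cos T = 18184, so |RS| ≈ 134.85.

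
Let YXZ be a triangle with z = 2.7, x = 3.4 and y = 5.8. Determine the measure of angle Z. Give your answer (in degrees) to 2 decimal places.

∠Z ≈ 16.01°

By the law of cosines, cos Z = (y² + x² − z²) / (2·y·x) ≈ 0.96121, so ∠Z ≈ 16.01°.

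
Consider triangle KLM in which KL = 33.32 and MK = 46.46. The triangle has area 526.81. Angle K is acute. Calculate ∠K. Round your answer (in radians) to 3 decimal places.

From area = ½·MK·KL·sin K, we get sin K = 2·area/(MK·KL) ≈ 0.68061.
Taking the acute solution, ∠K ≈ 0.749 rad.

0.749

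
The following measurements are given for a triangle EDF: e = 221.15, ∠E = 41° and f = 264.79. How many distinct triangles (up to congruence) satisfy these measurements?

f·sin E = 264.79·sin(41°) ≈ 173.7.
Since f sin E < e < f (173.7 < 221.15 < 264.79), two triangles exist.

2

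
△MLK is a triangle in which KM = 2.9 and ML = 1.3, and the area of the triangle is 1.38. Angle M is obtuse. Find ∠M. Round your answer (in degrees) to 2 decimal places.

From area = ½·KM·ML·sin M, we get sin M = 2·area/(KM·ML) ≈ 0.73210.
Taking the obtuse solution, ∠M ≈ 132.94°.

132.94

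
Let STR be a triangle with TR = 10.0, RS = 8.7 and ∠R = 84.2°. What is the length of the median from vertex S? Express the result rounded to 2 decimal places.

By the law of cosines, ST² = TR² + RS² − 2·TR·RS·cos R = 158.11, so ST ≈ 12.574.
Median from S: ½√(2·RS² + 2·ST² − TR²) ≈ 9.5863.

m_S ≈ 9.59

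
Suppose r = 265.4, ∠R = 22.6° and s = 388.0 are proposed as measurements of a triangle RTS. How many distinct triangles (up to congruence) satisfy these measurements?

2

s·sin R = 388.0·sin(22.6°) ≈ 149.1.
Since s sin R < r < s (149.1 < 265.4 < 388.0), two triangles exist.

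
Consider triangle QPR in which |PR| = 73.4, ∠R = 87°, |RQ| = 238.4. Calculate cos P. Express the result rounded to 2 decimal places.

By the law of cosines, |QP|² = |PR|² + |RQ|² − 2·|PR|·|RQ|·cos R = 60391, so |QP| ≈ 245.74.
Law of cosines again: cos P = (|QP|² + |PR|² − |RQ|²)/(2·|QP|·|PR|) ≈ 0.24791, so ∠P ≈ 75.65°.

cos P ≈ 0.25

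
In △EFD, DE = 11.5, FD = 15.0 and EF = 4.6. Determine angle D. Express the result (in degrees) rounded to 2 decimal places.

∠D ≈ 13.05°

By the law of cosines, cos D = (FD² + DE² − EF²) / (2·FD·DE) ≈ 0.97417, so ∠D ≈ 13.05°.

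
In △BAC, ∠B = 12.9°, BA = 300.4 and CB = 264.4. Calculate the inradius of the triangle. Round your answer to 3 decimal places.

r ≈ 27.809

By the law of cosines, AC² = CB² + BA² − 2·CB·BA·cos B = 5305.2, so AC ≈ 72.837.
Area = ½·CB·BA·sin B ≈ 8865.9.
Semiperimeter s = (72.837+264.4+300.4)/2 = 318.82.
Inradius = area/s = 8865.9/318.82 ≈ 27.809.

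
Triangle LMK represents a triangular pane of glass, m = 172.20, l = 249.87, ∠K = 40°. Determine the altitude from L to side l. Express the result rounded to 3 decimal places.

By the law of cosines, k² = l² + m² − 2·l·m·cos K = 26166, so k ≈ 161.76.
Area = ½·l·m·sin K ≈ 13829.
The altitude from L has length 2·area/l ≈ 110.69.

110.688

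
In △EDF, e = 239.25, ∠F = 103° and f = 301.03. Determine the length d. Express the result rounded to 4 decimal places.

Law of sines: sin E = e·sin F/f ≈ 0.77440.
Since f ≥ e, only the acute value applies: ∠E ≈ 50.75°.
Then ∠D = 180° − ∠F − ∠E ≈ 26.25°.
Law of sines gives d = f·sin D/sin F ≈ 136.64.

136.6405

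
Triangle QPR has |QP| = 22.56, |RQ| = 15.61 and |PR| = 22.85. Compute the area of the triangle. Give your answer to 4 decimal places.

Semiperimeter s = (22.85 + 15.61 + 22.56)/2 = 30.51.
Heron's formula: area = √(30.51·7.66·14.9·7.95) ≈ 166.38.

area ≈ 166.3842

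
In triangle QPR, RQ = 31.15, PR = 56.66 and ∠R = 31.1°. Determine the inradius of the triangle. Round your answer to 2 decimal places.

r ≈ 7.48

By the law of cosines, QP² = PR² + RQ² − 2·PR·RQ·cos R = 1158.1, so QP ≈ 34.031.
Area = ½·PR·RQ·sin R ≈ 455.83.
Semiperimeter s = (56.66+31.15+34.031)/2 = 60.921.
Inradius = area/s = 455.83/60.921 ≈ 7.4824.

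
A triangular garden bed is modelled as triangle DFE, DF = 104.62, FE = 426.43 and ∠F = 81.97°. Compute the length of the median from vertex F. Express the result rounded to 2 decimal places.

By the law of cosines, ED² = DF² + FE² − 2·DF·FE·cos F = 1.8032e+05, so ED ≈ 424.65.
Median from F: ½√(2·DF² + 2·FE² − ED²) ≈ 226.52.

m_F ≈ 226.52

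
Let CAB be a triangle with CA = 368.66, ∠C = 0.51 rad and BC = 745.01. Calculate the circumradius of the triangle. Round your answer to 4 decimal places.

R ≈ 471.0759

By the law of cosines, AB² = BC² + CA² − 2·BC·CA·cos C = 2.1154e+05, so AB ≈ 459.94.
Area = ½·BC·CA·sin C ≈ 67040.
Circumradius = AB/(2 sin C) ≈ 471.08.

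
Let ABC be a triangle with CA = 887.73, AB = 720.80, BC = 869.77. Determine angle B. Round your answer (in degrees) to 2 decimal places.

By the law of cosines, cos B = (AB² + BC² − CA²) / (2·AB·BC) ≈ 0.38919, so ∠B ≈ 67.10°.

∠B ≈ 67.10°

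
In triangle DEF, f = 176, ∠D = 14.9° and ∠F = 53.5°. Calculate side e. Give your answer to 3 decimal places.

203.569

The third angle is ∠E = 180° − ∠F − ∠D = 111.60°.
Law of sines: e = f·sin E/sin F ≈ 203.57.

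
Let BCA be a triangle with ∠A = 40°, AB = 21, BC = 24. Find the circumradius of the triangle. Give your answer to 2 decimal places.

R ≈ 18.67

Law of sines: sin C = AB·sin A/BC ≈ 0.56244.
Since BC ≥ AB, only the acute value applies: ∠C ≈ 34.22°.
Then ∠B = 180° − ∠A − ∠C ≈ 105.78°.
Law of sines gives CA = BC·sin B/sin A ≈ 35.931.
Circumradius = BC/(2 sin A) ≈ 18.669.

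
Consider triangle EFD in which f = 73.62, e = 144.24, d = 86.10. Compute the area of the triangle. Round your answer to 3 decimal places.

area ≈ 2464.267

Semiperimeter s = (144.24 + 73.62 + 86.1)/2 = 151.98.
Heron's formula: area = √(151.98·7.74·78.36·65.88) ≈ 2464.3.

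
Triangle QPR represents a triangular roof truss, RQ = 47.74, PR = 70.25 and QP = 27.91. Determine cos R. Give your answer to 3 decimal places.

By the law of cosines, cos R = (PR² + RQ² − QP²) / (2·PR·RQ) ≈ 0.95941, so ∠R ≈ 16.38°.

0.959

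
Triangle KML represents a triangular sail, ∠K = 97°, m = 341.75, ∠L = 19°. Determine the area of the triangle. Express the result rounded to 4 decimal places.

area ≈ 20995.1746

The third angle is ∠M = 180° − ∠L − ∠K = 64.00°.
Law of sines: k = m·sin K/sin M ≈ 377.4.
Law of sines: l = m·sin L/sin M ≈ 123.79.
Area = ½·m·k·sin L ≈ 20995.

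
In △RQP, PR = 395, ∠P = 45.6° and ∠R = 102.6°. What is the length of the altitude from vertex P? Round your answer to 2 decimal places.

385.49

The third angle is ∠Q = 180° − ∠P − ∠R = 31.80°.
Law of sines: QP = PR·sin R/sin Q ≈ 731.54.
Law of sines: RQ = PR·sin P/sin Q ≈ 535.56.
Area = ½·PR·QP·sin P ≈ 1.0323e+05.
The altitude from P has length 2·area/RQ ≈ 385.49.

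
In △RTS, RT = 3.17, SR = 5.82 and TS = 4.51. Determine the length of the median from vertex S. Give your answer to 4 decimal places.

Median from S: ½√(2·TS² + 2·SR² − RT²) ≈ 4.9592.

m_S ≈ 4.9592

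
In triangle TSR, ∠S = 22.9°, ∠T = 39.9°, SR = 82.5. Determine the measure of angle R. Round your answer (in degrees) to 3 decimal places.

The third angle is ∠R = 180° − ∠T − ∠S = 117.20°.

∠R ≈ 117.200°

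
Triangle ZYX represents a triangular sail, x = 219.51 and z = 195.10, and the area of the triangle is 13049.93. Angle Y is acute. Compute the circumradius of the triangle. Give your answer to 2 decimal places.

From area = ½·x·z·sin Y, we get sin Y = 2·area/(x·z) ≈ 0.60943.
Taking the acute solution, ∠Y ≈ 37.55°.
Law of cosines then gives y ≈ 135.43.
Circumradius = y/(2 sin Y) ≈ 111.11.

R ≈ 111.11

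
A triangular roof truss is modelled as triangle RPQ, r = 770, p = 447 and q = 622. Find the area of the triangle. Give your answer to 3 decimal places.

Semiperimeter s = (770 + 447 + 622)/2 = 919.5.
Heron's formula: area = √(919.5·149.5·472.5·297.5) ≈ 1.3901e+05.

area ≈ 139008.339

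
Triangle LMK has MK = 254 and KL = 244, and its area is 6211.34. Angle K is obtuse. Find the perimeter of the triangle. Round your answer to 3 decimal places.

perimeter ≈ 993.468

From area = ½·MK·KL·sin K, we get sin K = 2·area/(MK·KL) ≈ 0.20044.
Taking the obtuse solution, ∠K ≈ 168.44°.
Law of cosines then gives LM ≈ 495.47.
Perimeter = 254 + 244 + 495.47 = 993.47.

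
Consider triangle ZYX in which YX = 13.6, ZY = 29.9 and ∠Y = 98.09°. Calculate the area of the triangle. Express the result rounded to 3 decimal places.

area ≈ 201.297

Area = ½·ZY·YX·sin Y ≈ 201.3.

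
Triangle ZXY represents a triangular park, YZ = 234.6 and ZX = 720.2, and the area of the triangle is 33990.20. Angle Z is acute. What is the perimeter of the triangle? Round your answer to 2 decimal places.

1468.97

From area = ½·YZ·ZX·sin Z, we get sin Z = 2·area/(YZ·ZX) ≈ 0.40235.
Taking the acute solution, ∠Z ≈ 23.73°.
Law of cosines then gives XY ≈ 514.17.
Perimeter = 514.17 + 234.6 + 720.2 = 1469.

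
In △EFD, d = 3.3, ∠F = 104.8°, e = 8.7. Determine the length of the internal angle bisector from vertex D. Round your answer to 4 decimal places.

By the law of cosines, f² = d² + e² − 2·d·e·cos F = 101.25, so f ≈ 10.062.
Law of cosines again: cos D = (e² + f² − d²)/(2·e·f) ≈ 0.94840, so ∠D ≈ 18.49°.
The bisector from D has length 2·e·f·cos(∠D/2)/(e+f) ≈ 9.2105.

9.2105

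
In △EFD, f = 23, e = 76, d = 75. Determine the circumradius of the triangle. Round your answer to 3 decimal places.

R ≈ 38.230

By the law of cosines, cos E = (f² + d² − e²) / (2·f·d) ≈ 0.10957, so ∠E ≈ 83.71°.
Circumradius = e/(2 sin E) ≈ 38.23.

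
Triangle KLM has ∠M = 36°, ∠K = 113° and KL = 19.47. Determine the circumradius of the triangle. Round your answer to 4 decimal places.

The third angle is ∠L = 180° − ∠M − ∠K = 31.00°.
Law of sines: LM = KL·sin K/sin M ≈ 30.491.
Law of sines: MK = KL·sin L/sin M ≈ 17.06.
Circumradius = KL/(2 sin M) ≈ 16.562.

R ≈ 16.5622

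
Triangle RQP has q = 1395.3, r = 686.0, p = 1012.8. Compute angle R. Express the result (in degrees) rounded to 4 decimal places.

∠R ≈ 27.7164°

By the law of cosines, cos R = (q² + p² − r²) / (2·q·p) ≈ 0.88526, so ∠R ≈ 27.72°.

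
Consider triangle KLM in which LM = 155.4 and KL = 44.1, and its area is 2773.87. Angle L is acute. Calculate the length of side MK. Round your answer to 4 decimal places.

134.3394

From area = ½·KL·LM·sin L, we get sin L = 2·area/(KL·LM) ≈ 0.80952.
Taking the acute solution, ∠L ≈ 54.05°.
Law of cosines then gives MK ≈ 134.34.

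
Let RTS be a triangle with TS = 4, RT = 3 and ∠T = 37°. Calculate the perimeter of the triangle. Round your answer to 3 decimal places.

perimeter ≈ 9.415

By the law of cosines, SR² = RT² + TS² − 2·RT·TS·cos T = 5.8327, so SR ≈ 2.4151.
Semiperimeter s = (4+2.4151+3)/2 = 4.7076.
Perimeter = 4 + 2.4151 + 3 = 9.4151.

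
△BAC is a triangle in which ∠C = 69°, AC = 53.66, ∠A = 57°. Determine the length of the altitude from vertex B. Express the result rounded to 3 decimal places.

h_B ≈ 51.932

The third angle is ∠B = 180° − ∠A − ∠C = 54.00°.
Law of sines: CB = AC·sin A/sin B ≈ 55.627.
Law of sines: BA = AC·sin C/sin B ≈ 61.922.
Area = ½·AC·CB·sin C ≈ 1393.3.
The altitude from B has length 2·area/AC ≈ 51.932.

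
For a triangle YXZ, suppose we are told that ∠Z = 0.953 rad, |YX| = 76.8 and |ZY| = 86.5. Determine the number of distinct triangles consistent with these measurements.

2

|ZY|·sin Z = 86.5·sin(0.953 rad) ≈ 70.51.
Since |ZY| sin Z < |YX| < |ZY| (70.51 < 76.8 < 86.5), two triangles exist.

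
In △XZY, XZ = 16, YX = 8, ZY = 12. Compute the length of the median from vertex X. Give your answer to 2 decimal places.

11.14

Median from X: ½√(2·YX² + 2·XZ² − ZY²) ≈ 11.136.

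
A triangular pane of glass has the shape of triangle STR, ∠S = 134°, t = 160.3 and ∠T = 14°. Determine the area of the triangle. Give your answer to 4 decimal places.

The third angle is ∠R = 180° − ∠S − ∠T = 32.00°.
Law of sines: s = t·sin S/sin T ≈ 476.64.
Law of sines: r = t·sin R/sin T ≈ 351.13.
Area = ½·t·s·sin R ≈ 20244.

area ≈ 20244.4354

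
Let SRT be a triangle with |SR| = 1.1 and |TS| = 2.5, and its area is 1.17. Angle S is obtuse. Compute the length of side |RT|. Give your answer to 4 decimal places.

From area = ½·|TS|·|SR|·sin S, we get sin S = 2·area/(|TS|·|SR|) ≈ 0.85091.
Taking the obtuse solution, ∠S ≈ 121.69°.
Law of cosines then gives |RT| ≈ 3.217.

3.2170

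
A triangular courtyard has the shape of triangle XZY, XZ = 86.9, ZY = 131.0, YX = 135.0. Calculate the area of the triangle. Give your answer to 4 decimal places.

Semiperimeter s = (131 + 135 + 86.9)/2 = 176.45.
Heron's formula: area = √(176.45·45.45·41.45·89.55) ≈ 5456.

5455.9809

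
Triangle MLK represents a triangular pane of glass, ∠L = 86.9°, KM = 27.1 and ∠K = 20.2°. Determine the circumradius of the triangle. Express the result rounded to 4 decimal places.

R ≈ 13.5699

The third angle is ∠M = 180° − ∠L − ∠K = 72.90°.
Law of sines: LK = KM·sin M/sin L ≈ 25.94.
Law of sines: ML = KM·sin K/sin L ≈ 9.3713.
Circumradius = KM/(2 sin L) ≈ 13.57.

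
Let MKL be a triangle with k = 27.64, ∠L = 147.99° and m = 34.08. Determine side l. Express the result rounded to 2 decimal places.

By the law of cosines, l² = m² + k² − 2·m·k·cos L = 3522.9, so l ≈ 59.354.

59.35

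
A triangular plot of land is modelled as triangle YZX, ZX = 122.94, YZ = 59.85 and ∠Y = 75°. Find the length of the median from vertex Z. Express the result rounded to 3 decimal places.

Law of sines: sin X = YZ·sin Y/ZX ≈ 0.47023.
Since ZX ≥ YZ, only the acute value applies: ∠X ≈ 28.05°.
Then ∠Z = 180° − ∠Y − ∠X ≈ 76.95°.
Law of sines gives XY = ZX·sin Z/sin Y ≈ 123.99.
Median from Z: ½√(2·YZ² + 2·ZX² − XY²) ≈ 74.194.

74.194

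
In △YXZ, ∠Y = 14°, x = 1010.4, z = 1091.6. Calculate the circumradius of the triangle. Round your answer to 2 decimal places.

By the law of cosines, y² = x² + z² − 2·x·z·cos Y = 72118, so y ≈ 268.55.
Area = ½·x·z·sin Y ≈ 1.3341e+05.
Circumradius = y/(2 sin Y) ≈ 555.03.

R ≈ 555.03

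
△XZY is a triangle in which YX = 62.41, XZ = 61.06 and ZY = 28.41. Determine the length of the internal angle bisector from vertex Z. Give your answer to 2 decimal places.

29.84

By the law of cosines, cos Z = (XZ² + ZY² − YX²) / (2·XZ·ZY) ≈ 0.18460, so ∠Z ≈ 79.36°.
The bisector from Z has length 2·XZ·ZY·cos(∠Z/2)/(XZ+ZY) ≈ 29.844.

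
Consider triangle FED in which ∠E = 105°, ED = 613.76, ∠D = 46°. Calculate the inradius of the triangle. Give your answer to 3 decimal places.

The third angle is ∠F = 180° − ∠E − ∠D = 29.00°.
Law of sines: DF = ED·sin E/sin F ≈ 1222.8.
Law of sines: FE = ED·sin D/sin F ≈ 910.67.
Area = ½·ED·DF·sin D ≈ 2.6994e+05.
Semiperimeter s = (613.76+1222.8+910.67)/2 = 1373.6.
Inradius = area/s = 2.6994e+05/1373.6 ≈ 196.52.

r ≈ 196.518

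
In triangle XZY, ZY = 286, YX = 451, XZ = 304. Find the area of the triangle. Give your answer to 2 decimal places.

Semiperimeter s = (286 + 451 + 304)/2 = 520.5.
Heron's formula: area = √(520.5·234.5·69.5·216.5) ≈ 42855.

area ≈ 42855.16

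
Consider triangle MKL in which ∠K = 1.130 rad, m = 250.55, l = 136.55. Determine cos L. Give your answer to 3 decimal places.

By the law of cosines, k² = l² + m² − 2·l·m·cos K = 52227, so k ≈ 228.53.
Law of cosines again: cos L = (m² + k² − l²)/(2·m·k) ≈ 0.84141, so ∠L ≈ 0.571 rad.

cos L ≈ 0.841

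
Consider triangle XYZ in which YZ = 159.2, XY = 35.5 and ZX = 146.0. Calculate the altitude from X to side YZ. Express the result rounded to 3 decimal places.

h_X ≈ 31.374

Semiperimeter s = (159.2 + 146 + 35.5)/2 = 170.35.
Heron's formula: area = √(170.35·11.15·24.35·134.85) ≈ 2497.4.
The altitude from X has length 2·area/YZ ≈ 31.374.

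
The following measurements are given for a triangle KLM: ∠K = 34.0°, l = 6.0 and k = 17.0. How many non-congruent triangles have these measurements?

1

l·sin K = 6.0·sin(34.0°) ≈ 3.355.
Since k ≥ l, exactly one triangle exists.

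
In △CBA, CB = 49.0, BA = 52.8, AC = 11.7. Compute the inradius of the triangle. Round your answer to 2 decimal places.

r ≈ 4.93

Semiperimeter s = (52.8 + 11.7 + 49)/2 = 56.75.
Heron's formula: area = √(56.75·3.95·45.05·7.75) ≈ 279.76.
Inradius = area/s = 279.76/56.75 ≈ 4.9296.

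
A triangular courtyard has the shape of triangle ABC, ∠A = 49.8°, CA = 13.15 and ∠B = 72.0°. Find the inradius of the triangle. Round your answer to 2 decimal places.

3.33

The third angle is ∠C = 180° − ∠A − ∠B = 58.20°.
Law of sines: BC = CA·sin A/sin B ≈ 10.561.
Law of sines: AB = CA·sin C/sin B ≈ 11.751.
Area = ½·CA·BC·sin C ≈ 59.014.
Semiperimeter s = (10.561+13.15+11.751)/2 = 17.731.
Inradius = area/s = 59.014/17.731 ≈ 3.3283.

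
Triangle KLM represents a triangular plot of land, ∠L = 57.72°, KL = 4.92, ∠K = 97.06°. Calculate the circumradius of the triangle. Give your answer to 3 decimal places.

5.773

The third angle is ∠M = 180° − ∠K − ∠L = 25.22°.
Law of sines: LM = KL·sin K/sin M ≈ 11.459.
Law of sines: MK = KL·sin L/sin M ≈ 9.7622.
Circumradius = KL/(2 sin M) ≈ 5.7734.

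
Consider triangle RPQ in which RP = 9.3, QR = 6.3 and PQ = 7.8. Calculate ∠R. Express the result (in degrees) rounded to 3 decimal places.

∠R ≈ 56.110°

By the law of cosines, cos R = (QR² + RP² − PQ²) / (2·QR·RP) ≈ 0.55760, so ∠R ≈ 56.11°.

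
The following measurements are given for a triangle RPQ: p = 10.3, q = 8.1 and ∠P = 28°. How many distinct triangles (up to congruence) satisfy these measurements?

q·sin P = 8.1·sin(28°) ≈ 3.803.
Since p ≥ q, exactly one triangle exists.

1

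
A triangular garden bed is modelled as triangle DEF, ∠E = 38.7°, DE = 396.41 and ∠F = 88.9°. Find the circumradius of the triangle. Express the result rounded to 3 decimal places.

The third angle is ∠D = 180° − ∠E − ∠F = 52.40°.
Law of sines: EF = DE·sin D/sin F ≈ 314.13.
Law of sines: FD = DE·sin E/sin F ≈ 247.9.
Circumradius = DE/(2 sin F) ≈ 198.24.

R ≈ 198.242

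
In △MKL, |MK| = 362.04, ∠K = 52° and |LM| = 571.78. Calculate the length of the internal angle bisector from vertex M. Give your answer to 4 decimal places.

290.6653

Law of sines: sin L = |MK|·sin K/|LM| ≈ 0.49895.
Since |LM| ≥ |MK|, only the acute value applies: ∠L ≈ 29.93°.
Then ∠M = 180° − ∠K − ∠L ≈ 98.07°.
Law of sines gives |KL| = |LM|·sin M/sin K ≈ 718.42.
The bisector from M has length 2·|LM|·|MK|·cos(∠M/2)/(|LM|+|MK|) ≈ 290.67.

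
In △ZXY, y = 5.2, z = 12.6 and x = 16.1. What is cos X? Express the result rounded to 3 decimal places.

cos X ≈ -0.560

By the law of cosines, cos X = (y² + z² − x²) / (2·y·z) ≈ -0.56021, so ∠X ≈ 124.07°.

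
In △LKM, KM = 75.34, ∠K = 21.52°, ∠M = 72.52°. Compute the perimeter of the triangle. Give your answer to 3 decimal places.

The third angle is ∠L = 180° − ∠K − ∠M = 85.96°.
Law of sines: ML = KM·sin K/sin L ≈ 27.706.
Law of sines: LK = KM·sin M/sin L ≈ 72.04.
Semiperimeter s = (75.34+27.706+72.04)/2 = 87.543.
Perimeter = 75.34 + 27.706 + 72.04 = 175.09.

175.085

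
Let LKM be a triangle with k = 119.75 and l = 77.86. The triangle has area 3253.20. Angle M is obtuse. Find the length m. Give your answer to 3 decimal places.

183.735

From area = ½·l·k·sin M, we get sin M = 2·area/(l·k) ≈ 0.69783.
Taking the obtuse solution, ∠M ≈ 135.75°.
Law of cosines then gives m ≈ 183.74.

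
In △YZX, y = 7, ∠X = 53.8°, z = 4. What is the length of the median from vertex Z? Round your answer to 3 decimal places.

By the law of cosines, x² = y² + z² − 2·y·z·cos X = 31.926, so x ≈ 5.6503.
Median from Z: ½√(2·x² + 2·y² − z²) ≈ 6.0385.

m_Z ≈ 6.038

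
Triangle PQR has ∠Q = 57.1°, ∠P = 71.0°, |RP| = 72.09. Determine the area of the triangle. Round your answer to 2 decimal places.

The third angle is ∠R = 180° − ∠P − ∠Q = 51.90°.
Law of sines: |QR| = |RP|·sin P/sin Q ≈ 81.182.
Law of sines: |PQ| = |RP|·sin R/sin Q ≈ 67.566.
Area = ½·|RP|·|QR|·sin R ≈ 2302.7.

area ≈ 2302.75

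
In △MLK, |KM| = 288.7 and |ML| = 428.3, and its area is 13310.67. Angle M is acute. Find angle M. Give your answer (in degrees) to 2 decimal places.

12.43

From area = ½·|KM|·|ML|·sin M, we get sin M = 2·area/(|KM|·|ML|) ≈ 0.21530.
Taking the acute solution, ∠M ≈ 12.43°.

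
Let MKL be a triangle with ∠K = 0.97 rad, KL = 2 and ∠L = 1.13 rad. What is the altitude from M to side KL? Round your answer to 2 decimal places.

The third angle is ∠M = π − ∠K − ∠L = 1.042 rad.
Law of sines: LM = KL·sin K/sin M ≈ 1.9112.
Law of sines: MK = KL·sin L/sin M ≈ 2.0955.
Area = ½·KL·LM·sin L ≈ 1.7285.
The altitude from M has length 2·area/KL ≈ 1.7285.

1.73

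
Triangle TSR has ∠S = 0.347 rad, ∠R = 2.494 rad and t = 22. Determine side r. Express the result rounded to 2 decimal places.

The third angle is ∠T = π − ∠S − ∠R = 0.301 rad.
Law of sines: r = t·sin R/sin T ≈ 44.824.

44.82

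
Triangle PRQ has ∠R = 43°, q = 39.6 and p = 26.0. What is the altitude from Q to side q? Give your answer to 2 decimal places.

h_Q ≈ 17.73

By the law of cosines, r² = q² + p² − 2·q·p·cos R = 738.16, so r ≈ 27.169.
Area = ½·q·p·sin R ≈ 351.09.
The altitude from Q has length 2·area/q ≈ 17.732.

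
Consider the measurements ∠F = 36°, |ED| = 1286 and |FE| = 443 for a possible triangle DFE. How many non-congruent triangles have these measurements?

|FE|·sin F = 443·sin(36°) ≈ 260.4.
Since |ED| ≥ |FE|, exactly one triangle exists.

1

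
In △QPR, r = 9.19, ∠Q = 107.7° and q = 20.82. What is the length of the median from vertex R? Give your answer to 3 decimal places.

m_R ≈ 18.032

Law of sines: sin R = r·sin Q/q ≈ 0.42051.
Since q ≥ r, only the acute value applies: ∠R ≈ 24.87°.
Then ∠P = 180° − ∠Q − ∠R ≈ 47.43°.
Law of sines gives p = q·sin P/sin Q ≈ 16.096.
Median from R: ½√(2·q² + 2·p² − r²) ≈ 18.032.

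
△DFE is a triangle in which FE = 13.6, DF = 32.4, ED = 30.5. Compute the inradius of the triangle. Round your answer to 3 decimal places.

Semiperimeter s = (13.6 + 30.5 + 32.4)/2 = 38.25.
Heron's formula: area = √(38.25·24.65·7.75·5.85) ≈ 206.75.
Inradius = area/s = 206.75/38.25 ≈ 5.4053.

r ≈ 5.405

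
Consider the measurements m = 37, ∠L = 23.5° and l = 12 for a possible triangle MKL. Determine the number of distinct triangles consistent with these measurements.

m·sin L = 37·sin(23.5°) ≈ 14.75.
Since l = 12 < 14.75 = m sin L, no triangle exists.

0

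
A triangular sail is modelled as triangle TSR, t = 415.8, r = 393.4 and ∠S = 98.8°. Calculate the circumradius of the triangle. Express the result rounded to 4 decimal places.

310.9480

By the law of cosines, s² = r² + t² − 2·r·t·cos S = 3.777e+05, so s ≈ 614.58.
Area = ½·r·t·sin S ≈ 80825.
Circumradius = s/(2 sin S) ≈ 310.95.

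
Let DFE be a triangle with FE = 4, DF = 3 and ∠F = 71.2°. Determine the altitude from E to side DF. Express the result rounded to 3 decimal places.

By the law of cosines, ED² = DF² + FE² − 2·DF·FE·cos F = 17.266, so ED ≈ 4.1552.
Area = ½·DF·FE·sin F ≈ 5.6799.
The altitude from E has length 2·area/DF ≈ 3.7866.

h_E ≈ 3.787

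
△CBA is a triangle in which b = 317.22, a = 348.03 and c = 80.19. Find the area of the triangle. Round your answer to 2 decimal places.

Semiperimeter s = (80.19 + 317.22 + 348.03)/2 = 372.72.
Heron's formula: area = √(372.72·292.53·55.5·24.69) ≈ 12223.

area ≈ 12223.16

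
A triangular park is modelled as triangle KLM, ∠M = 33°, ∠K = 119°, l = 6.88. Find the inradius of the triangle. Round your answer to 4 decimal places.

The third angle is ∠L = 180° − ∠M − ∠K = 28.00°.
Law of sines: k = l·sin K/sin L ≈ 12.817.
Law of sines: m = l·sin M/sin L ≈ 7.9816.
Area = ½·l·k·sin M ≈ 24.014.
Semiperimeter s = (12.817+6.88+7.9816)/2 = 13.839.
Inradius = area/s = 24.014/13.839 ≈ 1.7352.

1.7352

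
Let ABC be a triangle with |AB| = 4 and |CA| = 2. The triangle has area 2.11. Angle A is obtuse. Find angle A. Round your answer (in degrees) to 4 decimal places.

∠A ≈ 148.1633°

From area = ½·|CA|·|AB|·sin A, we get sin A = 2·area/(|CA|·|AB|) ≈ 0.52750.
Taking the obtuse solution, ∠A ≈ 148.16°.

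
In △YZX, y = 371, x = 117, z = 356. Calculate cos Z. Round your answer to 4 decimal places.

cos Z ≈ 0.2833

By the law of cosines, cos Z = (x² + y² − z²) / (2·x·y) ≈ 0.28330, so ∠Z ≈ 73.54°.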